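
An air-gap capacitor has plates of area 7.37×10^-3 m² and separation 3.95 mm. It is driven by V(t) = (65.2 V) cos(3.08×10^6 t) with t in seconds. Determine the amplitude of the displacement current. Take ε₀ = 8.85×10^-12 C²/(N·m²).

The displacement current equals the conduction current C dV/dt, which peaks at C V₀ ω.
With C = ε₀A/d = (8.85×10^-12)(7.37×10^-3)/(3.95×10^-3) = 1.651×10^-11 F and ω = 3.08×10^6 rad/s, I_d,max = (1.651×10^-11)(65.2)(3.08×10^6) = 3.32×10^-3 A.

3.32×10^-3 A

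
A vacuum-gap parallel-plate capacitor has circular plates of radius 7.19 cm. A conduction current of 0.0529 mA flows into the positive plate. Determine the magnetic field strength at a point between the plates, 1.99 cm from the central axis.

By continuity the displacement current in the gap matches the conduction current: I_d = 5.29×10^-5 A.
∮B·dl = μ₀ I_d,enc with I_d,enc = I_d r²/R² = 4.052×10^-6 A; so B = μ₀ I_d,enc/(2πr) = 4.07×10^-11 T.

4.07×10^-11 T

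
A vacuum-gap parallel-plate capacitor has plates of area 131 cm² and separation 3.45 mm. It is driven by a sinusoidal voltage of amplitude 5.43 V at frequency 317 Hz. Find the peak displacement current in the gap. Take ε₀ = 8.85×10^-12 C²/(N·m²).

C = ε₀A/d = (8.85×10^-12)(0.0131)/(3.45×10^-3) = 3.360×10^-11 F; ω = 2πf = 1992 rad/s.
I_d = C dV/dt, so |I_d|_max = C V₀ ω = (3.360×10^-11)(5.43)(1992) = 3.63×10^-7 A.

3.63×10^-7 A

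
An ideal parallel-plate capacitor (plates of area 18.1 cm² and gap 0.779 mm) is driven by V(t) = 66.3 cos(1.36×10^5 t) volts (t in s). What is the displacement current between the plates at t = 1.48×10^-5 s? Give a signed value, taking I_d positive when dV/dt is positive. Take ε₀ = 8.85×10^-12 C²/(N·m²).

-1.68×10^-4 A

dV/dt = (66.3)(1.36×10^5)·−sin(2.0128) = -8.150×10^6 V/s.
I_d = C dV/dt with C = ε₀A/d = (8.85×10^-12)(1.81×10^-3)/(7.79×10^-4) = 2.056×10^-11 F, so I_d = (2.056×10^-11)(-8.150×10^6) = -1.68×10^-4 A.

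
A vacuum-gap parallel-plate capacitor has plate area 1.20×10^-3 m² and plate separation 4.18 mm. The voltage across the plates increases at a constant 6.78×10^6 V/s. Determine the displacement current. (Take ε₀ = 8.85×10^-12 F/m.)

1.72×10^-5 A

The displacement current equals the charging current C dV/dt. With C = ε₀A/d = (8.85×10^-12)(1.20×10^-3)/(4.18×10^-3) = 2.541×10^-12 F, I_d = (2.541×10^-12)(6.78×10^6) = 1.72×10^-5 A.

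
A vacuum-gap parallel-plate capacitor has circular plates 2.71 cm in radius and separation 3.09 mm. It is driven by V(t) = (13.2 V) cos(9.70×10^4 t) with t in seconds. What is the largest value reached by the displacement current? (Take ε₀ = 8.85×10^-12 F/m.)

C = ε₀A/d = (8.85×10^-12)(2.307×10^-3)/(3.09×10^-3) = 6.607×10^-12 F; ω = 9.70×10^4 rad/s.
I_d = C dV/dt, so |I_d|_max = C V₀ ω = (6.607×10^-12)(13.2)(9.70×10^4) = 8.46×10^-6 A.

8.46×10^-6 A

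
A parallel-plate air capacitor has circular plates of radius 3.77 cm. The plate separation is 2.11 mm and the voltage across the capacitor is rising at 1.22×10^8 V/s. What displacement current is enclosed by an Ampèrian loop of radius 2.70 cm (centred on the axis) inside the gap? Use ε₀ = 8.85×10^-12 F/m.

I_d = C dV/dt with C = ε₀πR²/d = 1.873×10^-11 F, so I_d = (1.873×10^-11)(1.22×10^8) = 2.285×10^-3 A.
The field is uniform, so I_d,enc = I_d (r/R)² = (2.285×10^-3)(2.70/3.77)² = 1.17×10^-3 A.

1.17×10^-3 A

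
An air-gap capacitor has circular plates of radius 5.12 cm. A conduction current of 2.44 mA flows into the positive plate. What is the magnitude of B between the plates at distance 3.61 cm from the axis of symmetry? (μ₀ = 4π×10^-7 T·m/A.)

6.72×10^-9 T

Between the plates the displacement current equals the wire current: I_d = 2.44 mA = 2.44×10^-3 A.
For r < R the Ampère–Maxwell law gives B(2πr) = μ₀ I_d (r²/R²), so B = μ₀ I_d r/(2πR²) = (4π×10^-7)(2.44×10^-3)(0.0361)/(2π·0.0512²) = 6.72×10^-9 T.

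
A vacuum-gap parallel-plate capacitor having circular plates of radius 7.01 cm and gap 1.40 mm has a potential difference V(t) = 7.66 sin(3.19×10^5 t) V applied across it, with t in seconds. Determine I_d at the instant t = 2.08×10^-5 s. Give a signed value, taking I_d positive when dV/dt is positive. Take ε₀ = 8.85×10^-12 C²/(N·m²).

2.24×10^-4 A

dE/dt = (V₀ω/d)·cos(ωt) with ωt = 6.6352 rad: (7.66)(3.19×10^5)(0.9387)/(1.40×10^-3) = 1.638×10^9 V/(m·s).
I_d = ε₀ A dE/dt = (8.85×10^-12)(0.01544)(1.638×10^9) = 2.24×10^-4 A.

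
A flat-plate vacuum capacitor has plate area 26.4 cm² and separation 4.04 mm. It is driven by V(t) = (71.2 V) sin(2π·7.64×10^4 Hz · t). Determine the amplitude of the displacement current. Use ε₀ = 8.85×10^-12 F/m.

C = ε₀A/d = (8.85×10^-12)(2.64×10^-3)/(4.04×10^-3) = 5.783×10^-12 F; ω = 2πf = 4.800×10^5 rad/s.
I_d = C dV/dt, so |I_d|_max = C V₀ ω = (5.783×10^-12)(71.2)(4.800×10^5) = 1.98×10^-4 A.

1.98×10^-4 A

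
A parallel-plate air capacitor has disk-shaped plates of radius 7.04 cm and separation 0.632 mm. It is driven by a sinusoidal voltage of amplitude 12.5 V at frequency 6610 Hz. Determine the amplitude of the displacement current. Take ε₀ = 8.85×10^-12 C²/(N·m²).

The displacement current equals the conduction current C dV/dt, which peaks at C V₀ ω.
With C = ε₀A/d = (8.85×10^-12)(0.01557)/(6.32×10^-4) = 2.180×10^-10 F and ω = 2πf = 4.153×10^4 rad/s, I_d,max = (2.180×10^-10)(12.5)(4.153×10^4) = 1.13×10^-4 A.

1.13×10^-4 A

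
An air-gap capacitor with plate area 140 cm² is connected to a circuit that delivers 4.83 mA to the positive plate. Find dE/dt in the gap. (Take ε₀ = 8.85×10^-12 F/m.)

3.90×10^10 V/(m·s)

Charge continuity gives I_d = I = 4.83×10^-3 A between the plates.
Then dE/dt = I_d/(ε₀A) = 3.90×10^10 V/(m·s).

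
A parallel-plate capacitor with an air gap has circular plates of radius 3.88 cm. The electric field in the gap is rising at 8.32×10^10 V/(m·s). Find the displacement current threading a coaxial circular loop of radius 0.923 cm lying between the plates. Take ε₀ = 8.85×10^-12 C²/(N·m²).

I_d = ε₀ dΦ_E/dt = ε₀ πR² (dE/dt) = (8.85×10^-12)(4.729×10^-3)(8.32×10^10) = 3.482×10^-3 A through the full plate area.
Through an area πr² the displacement current is I_d·(πr²/πR²) = I_d (r/R)² = 1.97×10^-4 A.

1.97×10^-4 A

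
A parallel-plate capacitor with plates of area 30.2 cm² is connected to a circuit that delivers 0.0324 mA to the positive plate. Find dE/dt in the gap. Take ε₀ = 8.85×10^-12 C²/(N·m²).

1.21×10^9 V/(m·s)

The displacement current between the plates equals the conduction current, I_d = 0.0324 mA.
Since I_d = ε₀ A dE/dt, dE/dt = I_d/(ε₀A) = (3.24×10^-5)/((8.85×10^-12)(3.02×10^-3)) = 1.21×10^9 V/(m·s).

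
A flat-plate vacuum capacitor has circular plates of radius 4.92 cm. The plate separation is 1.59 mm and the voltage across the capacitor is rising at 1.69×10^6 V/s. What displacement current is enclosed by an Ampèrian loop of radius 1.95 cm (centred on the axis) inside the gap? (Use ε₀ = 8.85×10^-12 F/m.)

1.12×10^-5 A

With E = V/d, dE/dt = 1.063×10^9 V/(m·s) and πR² = 7.605×10^-3 m², giving I_d = ε₀ πR² dE/dt = 7.154×10^-5 A.
Through an area πr² the displacement current is I_d·(πr²/πR²) = I_d (r/R)² = 1.12×10^-5 A.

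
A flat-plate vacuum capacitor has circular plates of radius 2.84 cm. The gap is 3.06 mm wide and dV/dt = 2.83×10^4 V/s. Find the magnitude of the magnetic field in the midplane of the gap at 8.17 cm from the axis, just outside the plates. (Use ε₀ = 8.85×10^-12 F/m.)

5.08×10^-13 T

I_d = C dV/dt with C = ε₀πR²/d = 7.329×10^-12 F, so I_d = (7.329×10^-12)(2.83×10^4) = 2.074×10^-7 A.
For r ≥ R the full I_d is enclosed: B = μ₀ I_d/(2πr) = (4π×10^-7)(2.074×10^-7)/(2π·0.0817) = 5.08×10^-13 T.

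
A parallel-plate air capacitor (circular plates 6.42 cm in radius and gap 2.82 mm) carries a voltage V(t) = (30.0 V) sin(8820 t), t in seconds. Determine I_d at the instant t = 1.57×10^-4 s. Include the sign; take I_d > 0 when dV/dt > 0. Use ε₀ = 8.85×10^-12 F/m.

1.99×10^-6 A

dV/dt = (30.0)(8820)·cos(1.38474) = 4.895×10^4 V/s.
I_d = C dV/dt with C = ε₀A/d = (8.85×10^-12)(0.01295)/(2.82×10^-3) = 4.064×10^-11 F, so I_d = (4.064×10^-11)(4.895×10^4) = 1.99×10^-6 A.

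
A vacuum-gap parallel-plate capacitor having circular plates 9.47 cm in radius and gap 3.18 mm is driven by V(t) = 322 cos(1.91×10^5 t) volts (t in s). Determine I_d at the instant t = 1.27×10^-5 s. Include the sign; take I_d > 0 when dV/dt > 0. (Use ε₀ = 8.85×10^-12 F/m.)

-3.16×10^-3 A

dV/dt = (322)(1.91×10^5)·−sin(2.4257) = -4.036×10^7 V/s.
I_d = C dV/dt with C = ε₀A/d = (8.85×10^-12)(0.02817)/(3.18×10^-3) = 7.840×10^-11 F, so I_d = (7.840×10^-11)(-4.036×10^7) = -3.16×10^-3 A.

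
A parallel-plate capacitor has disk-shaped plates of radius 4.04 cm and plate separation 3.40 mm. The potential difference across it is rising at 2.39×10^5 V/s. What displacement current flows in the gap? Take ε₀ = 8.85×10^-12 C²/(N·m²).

3.19×10^-6 A

C = ε₀A/d = (8.85×10^-12)(5.128×10^-3)/(3.40×10^-3) = 1.335×10^-11 F.
I_d = C dV/dt = (1.335×10^-11)(2.39×10^5) = 3.19×10^-6 A.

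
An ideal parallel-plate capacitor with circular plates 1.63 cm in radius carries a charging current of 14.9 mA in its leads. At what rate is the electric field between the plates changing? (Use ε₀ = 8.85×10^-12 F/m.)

2.02×10^12 V/(m·s)

Charge continuity gives I_d = I = 0.0149 A between the plates.
Inverting I_d = ε₀ A dE/dt gives dE/dt = 0.0149 / (8.85×10^-12 · 8.347×10^-4) = 2.02×10^12 V/(m·s).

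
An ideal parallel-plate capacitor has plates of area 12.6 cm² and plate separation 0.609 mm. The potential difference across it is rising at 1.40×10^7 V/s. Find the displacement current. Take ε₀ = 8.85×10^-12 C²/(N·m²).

E = V/d so dE/dt = (dV/dt)/d = 2.299×10^10 V/(m·s), and I_d = ε₀ A dE/dt = (8.85×10^-12)(1.26×10^-3)(2.299×10^10) = 2.56×10^-4 A.

2.56×10^-4 A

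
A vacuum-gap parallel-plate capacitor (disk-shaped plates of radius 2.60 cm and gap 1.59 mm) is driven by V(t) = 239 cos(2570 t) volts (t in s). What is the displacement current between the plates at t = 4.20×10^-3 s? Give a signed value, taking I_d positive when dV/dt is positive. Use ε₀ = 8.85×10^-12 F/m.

dE/dt = (V₀ω/d)·−sin(ωt) with ωt = 10.794 rad: (239)(2570)(0.9798)/(1.59×10^-3) = 3.785×10^8 V/(m·s).
I_d = ε₀ A dE/dt = (8.85×10^-12)(2.124×10^-3)(3.785×10^8) = 7.11×10^-6 A.

7.11×10^-6 A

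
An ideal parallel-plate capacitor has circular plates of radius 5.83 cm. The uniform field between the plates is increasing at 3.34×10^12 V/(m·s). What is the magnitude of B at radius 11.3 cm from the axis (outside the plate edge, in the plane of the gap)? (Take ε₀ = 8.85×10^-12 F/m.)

Through the whole plate area (πR² = 0.01068 m²), I_d = ε₀ πR² dE/dt = 0.3157 A.
For r ≥ R the full I_d is enclosed: B = μ₀ I_d/(2πr) = (4π×10^-7)(0.3157)/(2π·0.113) = 5.59×10^-7 T.

5.59×10^-7 T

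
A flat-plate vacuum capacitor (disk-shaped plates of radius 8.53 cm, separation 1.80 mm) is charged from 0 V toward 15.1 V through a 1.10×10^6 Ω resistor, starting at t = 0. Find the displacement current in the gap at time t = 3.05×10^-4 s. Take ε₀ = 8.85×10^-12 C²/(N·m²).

1.16×10^-6 A

C = ε₀A/d = (8.85×10^-12)(0.02286)/(1.80×10^-3) = 1.124×10^-10 F, so τ = RC = 1.236×10^-4 s.
The conduction current is I(t) = (V₀/R) e^(−t/τ), and the displacement current between the plates equals it.
t/τ = 2.468; I_d = (15.1/1.10×10^6) · e^(−2.468) = (1.373×10^-5)(0.08475) = 1.16×10^-6 A.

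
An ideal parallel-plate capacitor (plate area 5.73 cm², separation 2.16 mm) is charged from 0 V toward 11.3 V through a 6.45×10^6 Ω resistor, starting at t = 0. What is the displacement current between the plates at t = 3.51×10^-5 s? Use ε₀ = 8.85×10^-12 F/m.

C = ε₀A/d = (8.85×10^-12)(5.73×10^-4)/(2.16×10^-3) = 2.348×10^-12 F, so τ = RC = 1.514×10^-5 s.
The conduction current is I(t) = (V₀/R) e^(−t/τ), and the displacement current between the plates equals it.
t/τ = 2.318; I_d = (11.3/6.45×10^6) · e^(−2.318) = (1.752×10^-6)(0.09847) = 1.73×10^-7 A.

1.73×10^-7 A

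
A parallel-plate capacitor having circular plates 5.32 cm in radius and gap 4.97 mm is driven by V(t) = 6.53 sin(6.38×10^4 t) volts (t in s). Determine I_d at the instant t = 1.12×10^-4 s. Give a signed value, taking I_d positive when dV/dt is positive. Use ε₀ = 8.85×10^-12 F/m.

dE/dt = (V₀ω/d)·cos(ωt) with ωt = 7.1456 rad: (6.53)(6.38×10^4)(0.6506)/(4.97×10^-3) = 5.454×10^7 V/(m·s).
I_d = ε₀ A dE/dt = (8.85×10^-12)(8.891×10^-3)(5.454×10^7) = 4.29×10^-6 A.

4.29×10^-6 A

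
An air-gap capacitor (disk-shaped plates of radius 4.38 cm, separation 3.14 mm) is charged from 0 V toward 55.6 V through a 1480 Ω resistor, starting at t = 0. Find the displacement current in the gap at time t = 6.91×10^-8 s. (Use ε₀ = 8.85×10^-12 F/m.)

2.41×10^-3 A

With C = ε₀A/d = (8.85×10^-12)(6.027×10^-3)/(3.14×10^-3) = 1.699×10^-11 F, the time constant is τ = RC = 2.515×10^-8 s, so t/τ = 2.748 and e^(−t/τ) = 0.06406.
I_d = I_cond = (V₀/R) e^(−t/τ) = (0.03757)(0.06406) = 2.41×10^-3 A.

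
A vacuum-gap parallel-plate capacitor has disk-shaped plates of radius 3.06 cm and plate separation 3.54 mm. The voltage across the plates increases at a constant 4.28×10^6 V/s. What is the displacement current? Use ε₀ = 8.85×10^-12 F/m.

3.15×10^-5 A

E = V/d so dE/dt = (dV/dt)/d = 1.209×10^9 V/(m·s), and I_d = ε₀ A dE/dt = (8.85×10^-12)(2.942×10^-3)(1.209×10^9) = 3.15×10^-5 A.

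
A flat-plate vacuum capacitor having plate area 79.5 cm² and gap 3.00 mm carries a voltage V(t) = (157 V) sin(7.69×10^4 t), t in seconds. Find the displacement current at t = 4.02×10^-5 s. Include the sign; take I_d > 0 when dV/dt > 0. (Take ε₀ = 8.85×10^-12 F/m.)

-2.83×10^-4 A

dE/dt = (V₀ω/d)·cos(ωt) with ωt = 3.09138 rad: (157)(7.69×10^4)(-0.9987)/(3.00×10^-3) = -4.019×10^9 V/(m·s).
I_d = ε₀ A dE/dt = (8.85×10^-12)(7.95×10^-3)(-4.019×10^9) = -2.83×10^-4 A.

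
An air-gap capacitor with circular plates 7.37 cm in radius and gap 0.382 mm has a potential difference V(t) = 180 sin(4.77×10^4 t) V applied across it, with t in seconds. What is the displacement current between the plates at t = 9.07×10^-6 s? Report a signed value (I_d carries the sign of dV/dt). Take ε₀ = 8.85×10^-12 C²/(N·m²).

C = ε₀A/d = (8.85×10^-12)(0.01706)/(3.82×10^-4) = 3.952×10^-10 F. dV/dt = V₀ω·cos(ωt); at ωt = 0.432639 rad this factor is 0.9079.
I_d = C dV/dt = (3.952×10^-10)(180)(4.77×10^4)(0.9079) = 3.08×10^-3 A.

3.08×10^-3 A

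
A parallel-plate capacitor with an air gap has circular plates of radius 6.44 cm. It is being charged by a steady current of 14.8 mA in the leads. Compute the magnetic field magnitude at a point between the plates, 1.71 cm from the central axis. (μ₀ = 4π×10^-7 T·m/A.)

No conduction current crosses the gap, so I_d there equals the 0.0148 A in the leads.
∮B·dl = μ₀ I_d,enc with I_d,enc = I_d r²/R² = 1.043×10^-3 A; so B = μ₀ I_d,enc/(2πr) = 1.22×10^-8 T.

1.22×10^-8 T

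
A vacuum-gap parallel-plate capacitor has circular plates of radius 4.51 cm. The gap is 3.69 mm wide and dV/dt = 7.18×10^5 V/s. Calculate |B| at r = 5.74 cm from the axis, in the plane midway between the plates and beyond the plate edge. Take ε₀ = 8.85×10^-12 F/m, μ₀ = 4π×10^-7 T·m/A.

With E = V/d, dE/dt = 1.946×10^8 V/(m·s) and πR² = 6.390×10^-3 m², giving I_d = ε₀ πR² dE/dt = 1.100×10^-5 A.
With r > R the enclosed displacement current is the full I_d; B = μ₀ I_d / (2πr) = 3.83×10^-11 T.

3.83×10^-11 T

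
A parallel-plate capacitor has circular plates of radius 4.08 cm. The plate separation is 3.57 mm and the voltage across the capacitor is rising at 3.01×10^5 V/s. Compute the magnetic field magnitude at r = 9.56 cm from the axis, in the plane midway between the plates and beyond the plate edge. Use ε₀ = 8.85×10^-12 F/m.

8.16×10^-12 T

With E = V/d, dE/dt = 8.431×10^7 V/(m·s) and πR² = 5.230×10^-3 m², giving I_d = ε₀ πR² dE/dt = 3.902×10^-6 A.
With r > R the enclosed displacement current is the full I_d; B = μ₀ I_d / (2πr) = 8.16×10^-12 T.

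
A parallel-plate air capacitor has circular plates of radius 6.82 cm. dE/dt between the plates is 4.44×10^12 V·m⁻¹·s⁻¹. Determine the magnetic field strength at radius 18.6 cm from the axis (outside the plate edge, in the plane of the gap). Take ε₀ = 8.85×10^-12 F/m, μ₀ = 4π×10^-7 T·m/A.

I_d = ε₀ dΦ_E/dt = ε₀ πR² (dE/dt) = (8.85×10^-12)(0.01461)(4.44×10^12) = 0.5741 A through the full plate area.
Outside the plates the loop encloses all of I_d, so B·2πr = μ₀ I_d and B = 6.17×10^-7 T.

6.17×10^-7 T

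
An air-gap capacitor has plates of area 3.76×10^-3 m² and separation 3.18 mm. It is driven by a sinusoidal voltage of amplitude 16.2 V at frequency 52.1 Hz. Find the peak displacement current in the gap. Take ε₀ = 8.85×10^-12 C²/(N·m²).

(dE/dt)_max = V₀ω/d = 1.668×10^6 V/(m·s); ω = 2πf = 327.4 rad/s.
I_d,max = ε₀ A (dE/dt)_max = (8.85×10^-12)(3.76×10^-3)(1.668×10^6) = 5.55×10^-8 A.

5.55×10^-8 A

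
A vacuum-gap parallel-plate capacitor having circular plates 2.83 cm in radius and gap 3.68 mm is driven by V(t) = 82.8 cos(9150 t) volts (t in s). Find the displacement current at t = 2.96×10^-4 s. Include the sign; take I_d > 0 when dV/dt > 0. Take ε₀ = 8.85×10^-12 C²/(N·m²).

-1.92×10^-6 A

C = ε₀A/d = (8.85×10^-12)(2.516×10^-3)/(3.68×10^-3) = 6.051×10^-12 F. dV/dt = V₀ω·−sin(ωt); at ωt = 2.7084 rad this factor is -0.4198.
I_d = C dV/dt = (6.051×10^-12)(82.8)(9150)(-0.4198) = -1.92×10^-6 A.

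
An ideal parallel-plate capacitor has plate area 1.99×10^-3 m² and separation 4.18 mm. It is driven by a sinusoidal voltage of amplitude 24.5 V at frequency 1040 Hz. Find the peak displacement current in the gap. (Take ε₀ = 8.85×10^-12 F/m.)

6.75×10^-7 A

(dE/dt)_max = V₀ω/d = 3.830×10^7 V/(m·s); ω = 2πf = 6535 rad/s.
I_d,max = ε₀ A (dE/dt)_max = (8.85×10^-12)(1.99×10^-3)(3.830×10^7) = 6.75×10^-7 A.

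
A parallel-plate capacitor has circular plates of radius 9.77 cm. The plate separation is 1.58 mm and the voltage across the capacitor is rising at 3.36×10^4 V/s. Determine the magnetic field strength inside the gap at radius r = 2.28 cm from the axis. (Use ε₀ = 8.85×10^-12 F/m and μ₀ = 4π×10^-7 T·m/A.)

dE/dt = (dV/dt)/d = 2.127×10^7 V/(m·s); I_d = ε₀(πR²)(dE/dt) = (8.85×10^-12)(0.02999)(2.127×10^7) = 5.645×10^-6 A.
For r < R the Ampère–Maxwell law gives B(2πr) = μ₀ I_d (r²/R²), so B = μ₀ I_d r/(2πR²) = (4π×10^-7)(5.645×10^-6)(0.0228)/(2π·0.0977²) = 2.70×10^-12 T.

2.70×10^-12 T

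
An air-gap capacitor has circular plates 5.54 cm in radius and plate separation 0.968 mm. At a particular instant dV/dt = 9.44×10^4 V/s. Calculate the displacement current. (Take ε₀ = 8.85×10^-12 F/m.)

8.32×10^-6 A

C = ε₀A/d = (8.85×10^-12)(9.642×10^-3)/(9.68×10^-4) = 8.815×10^-11 F.
I_d = C dV/dt = (8.815×10^-11)(9.44×10^4) = 8.32×10^-6 A.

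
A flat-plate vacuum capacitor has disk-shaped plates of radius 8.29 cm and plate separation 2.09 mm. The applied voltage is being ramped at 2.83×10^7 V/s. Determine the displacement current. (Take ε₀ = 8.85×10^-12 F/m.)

The field between the plates is E = V/d, so dE/dt = (2.83×10^7)/(2.09×10^-3 m) = 1.354×10^10 V/(m·s).
I_d = ε₀ A (dE/dt) = (8.85×10^-12)(0.02159)(1.354×10^10) = 2.59×10^-3 A.

2.59×10^-3 A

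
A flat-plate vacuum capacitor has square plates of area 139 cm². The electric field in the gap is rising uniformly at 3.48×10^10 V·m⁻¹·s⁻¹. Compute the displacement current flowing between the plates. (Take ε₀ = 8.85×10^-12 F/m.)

4.28×10^-3 A

I_d = ε₀ A (dE/dt) = (8.85×10^-12)(0.0139 m²)(3.48×10^10) = 4.28×10^-3 A.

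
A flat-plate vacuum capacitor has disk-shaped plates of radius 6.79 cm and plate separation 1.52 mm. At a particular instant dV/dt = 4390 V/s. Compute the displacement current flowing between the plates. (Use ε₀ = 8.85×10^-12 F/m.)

The displacement current equals the charging current C dV/dt. With C = ε₀A/d = (8.85×10^-12)(0.01448)/(1.52×10^-3) = 8.431×10^-11 F, I_d = (8.431×10^-11)(4390) = 3.70×10^-7 A.

3.70×10^-7 A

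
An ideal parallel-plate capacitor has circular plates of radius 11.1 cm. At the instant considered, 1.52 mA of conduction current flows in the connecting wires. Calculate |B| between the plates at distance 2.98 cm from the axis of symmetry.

7.35×10^-10 T

By continuity the displacement current in the gap matches the conduction current: I_d = 1.52×10^-3 A.
For r < R the Ampère–Maxwell law gives B(2πr) = μ₀ I_d (r²/R²), so B = μ₀ I_d r/(2πR²) = (4π×10^-7)(1.52×10^-3)(0.0298)/(2π·0.111²) = 7.35×10^-10 T.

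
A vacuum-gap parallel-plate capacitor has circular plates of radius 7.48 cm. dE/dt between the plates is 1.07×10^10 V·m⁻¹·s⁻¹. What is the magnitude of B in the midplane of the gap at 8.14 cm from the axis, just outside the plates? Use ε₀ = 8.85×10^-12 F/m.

4.09×10^-9 T

I_d = ε₀ dΦ_E/dt = ε₀ πR² (dE/dt) = (8.85×10^-12)(0.01758)(1.07×10^10) = 1.665×10^-3 A through the full plate area.
Outside the plates the loop encloses all of I_d, so B·2πr = μ₀ I_d and B = 4.09×10^-9 T.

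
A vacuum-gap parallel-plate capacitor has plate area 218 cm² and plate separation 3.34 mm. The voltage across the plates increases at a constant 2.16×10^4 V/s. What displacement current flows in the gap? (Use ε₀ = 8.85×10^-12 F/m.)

1.25×10^-6 A

The field between the plates is E = V/d, so dE/dt = (2.16×10^4)/(3.34×10^-3 m) = 6.467×10^6 V/(m·s).
I_d = ε₀ A (dE/dt) = (8.85×10^-12)(0.0218)(6.467×10^6) = 1.25×10^-6 A.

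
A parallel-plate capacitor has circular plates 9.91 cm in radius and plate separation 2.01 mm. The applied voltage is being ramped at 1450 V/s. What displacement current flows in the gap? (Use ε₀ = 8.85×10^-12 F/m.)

1.97×10^-7 A

The field between the plates is E = V/d, so dE/dt = (1450)/(2.01×10^-3 m) = 7.214×10^5 V/(m·s).
I_d = ε₀ A (dE/dt) = (8.85×10^-12)(0.03085)(7.214×10^5) = 1.97×10^-7 A.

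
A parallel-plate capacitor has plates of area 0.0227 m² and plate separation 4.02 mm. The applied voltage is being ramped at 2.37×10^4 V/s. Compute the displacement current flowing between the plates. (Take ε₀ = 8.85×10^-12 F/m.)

The displacement current equals the charging current C dV/dt. With C = ε₀A/d = (8.85×10^-12)(0.0227)/(4.02×10^-3) = 4.997×10^-11 F, I_d = (4.997×10^-11)(2.37×10^4) = 1.18×10^-6 A.

1.18×10^-6 A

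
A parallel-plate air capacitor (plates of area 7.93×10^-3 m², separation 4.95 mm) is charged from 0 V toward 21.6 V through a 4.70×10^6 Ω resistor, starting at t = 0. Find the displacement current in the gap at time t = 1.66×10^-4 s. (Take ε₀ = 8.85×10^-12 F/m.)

C = ε₀A/d = (8.85×10^-12)(7.93×10^-3)/(4.95×10^-3) = 1.418×10^-11 F, so τ = RC = 6.665×10^-5 s.
The conduction current is I(t) = (V₀/R) e^(−t/τ), and the displacement current between the plates equals it.
t/τ = 2.491; I_d = (21.6/4.70×10^6) · e^(−2.491) = (4.596×10^-6)(0.08283) = 3.81×10^-7 A.

3.81×10^-7 A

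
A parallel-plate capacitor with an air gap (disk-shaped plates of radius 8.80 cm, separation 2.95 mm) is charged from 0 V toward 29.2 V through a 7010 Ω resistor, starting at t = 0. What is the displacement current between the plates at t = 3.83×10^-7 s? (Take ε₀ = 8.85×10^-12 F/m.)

1.97×10^-3 A

C = ε₀A/d = (8.85×10^-12)(0.02433)/(2.95×10^-3) = 7.299×10^-11 F, so τ = RC = 5.117×10^-7 s.
The conduction current is I(t) = (V₀/R) e^(−t/τ), and the displacement current between the plates equals it.
t/τ = 0.7485; I_d = (29.2/7010) · e^(−0.7485) = (4.165×10^-3)(0.4731) = 1.97×10^-3 A.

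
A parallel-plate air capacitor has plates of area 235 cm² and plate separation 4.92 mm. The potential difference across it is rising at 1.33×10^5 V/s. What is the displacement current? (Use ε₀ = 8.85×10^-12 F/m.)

5.62×10^-6 A

E = V/d so dE/dt = (dV/dt)/d = 2.703×10^7 V/(m·s), and I_d = ε₀ A dE/dt = (8.85×10^-12)(0.0235)(2.703×10^7) = 5.62×10^-6 A.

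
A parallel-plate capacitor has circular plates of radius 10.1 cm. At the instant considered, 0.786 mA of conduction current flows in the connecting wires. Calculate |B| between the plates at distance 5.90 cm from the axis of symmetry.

By continuity the displacement current in the gap matches the conduction current: I_d = 7.86×10^-4 A.
An Ampèrian loop of radius r encloses a fraction (r/R)² of I_d. Then B·2πr = μ₀ I_d (r/R)², giving B = μ₀ I_d r/(2πR²) = 9.09×10^-10 T.

9.09×10^-10 T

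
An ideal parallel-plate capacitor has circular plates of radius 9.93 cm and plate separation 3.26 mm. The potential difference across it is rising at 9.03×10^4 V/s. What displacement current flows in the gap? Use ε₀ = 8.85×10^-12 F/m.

7.59×10^-6 A

C = ε₀A/d = (8.85×10^-12)(0.03098)/(3.26×10^-3) = 8.410×10^-11 F.
I_d = C dV/dt = (8.410×10^-11)(9.03×10^4) = 7.59×10^-6 A.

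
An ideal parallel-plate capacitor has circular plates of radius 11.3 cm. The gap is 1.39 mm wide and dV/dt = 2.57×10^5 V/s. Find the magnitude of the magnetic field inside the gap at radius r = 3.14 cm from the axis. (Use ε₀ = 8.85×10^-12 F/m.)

With E = V/d, dE/dt = 1.849×10^8 V/(m·s) and πR² = 0.04011 m², giving I_d = ε₀ πR² dE/dt = 6.563×10^-5 A.
For r < R the Ampère–Maxwell law gives B(2πr) = μ₀ I_d (r²/R²), so B = μ₀ I_d r/(2πR²) = (4π×10^-7)(6.563×10^-5)(0.0314)/(2π·0.113²) = 3.23×10^-11 T.

3.23×10^-11 T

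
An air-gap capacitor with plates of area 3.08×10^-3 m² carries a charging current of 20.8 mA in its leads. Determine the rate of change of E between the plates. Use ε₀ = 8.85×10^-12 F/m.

7.63×10^11 V/(m·s)

Charge continuity gives I_d = I = 0.0208 A between the plates.
Then dE/dt = I_d/(ε₀A) = 7.63×10^11 V/(m·s).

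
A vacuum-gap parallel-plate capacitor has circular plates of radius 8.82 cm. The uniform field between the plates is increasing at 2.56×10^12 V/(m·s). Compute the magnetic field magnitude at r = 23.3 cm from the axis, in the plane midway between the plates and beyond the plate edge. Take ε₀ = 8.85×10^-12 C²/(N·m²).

Through the whole plate area (πR² = 0.02444 m²), I_d = ε₀ πR² dE/dt = 0.5537 A.
Outside the plates the loop encloses all of I_d, so B·2πr = μ₀ I_d and B = 4.75×10^-7 T.

4.75×10^-7 T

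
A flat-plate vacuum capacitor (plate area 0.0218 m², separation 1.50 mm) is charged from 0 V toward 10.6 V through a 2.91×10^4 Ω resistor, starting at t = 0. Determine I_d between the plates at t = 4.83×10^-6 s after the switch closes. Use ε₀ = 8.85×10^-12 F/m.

1.00×10^-4 A

With C = ε₀A/d = (8.85×10^-12)(0.0218)/(1.50×10^-3) = 1.286×10^-10 F, the time constant is τ = RC = 3.742×10^-6 s, so t/τ = 1.291 and e^(−t/τ) = 0.2750.
I_d = I_cond = (V₀/R) e^(−t/τ) = (3.643×10^-4)(0.2750) = 1.00×10^-4 A.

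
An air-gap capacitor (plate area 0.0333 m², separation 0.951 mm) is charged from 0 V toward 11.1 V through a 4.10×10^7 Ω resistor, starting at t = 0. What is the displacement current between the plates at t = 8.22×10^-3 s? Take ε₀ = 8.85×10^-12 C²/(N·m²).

With C = ε₀A/d = (8.85×10^-12)(0.0333)/(9.51×10^-4) = 3.099×10^-10 F, the time constant is τ = RC = 0.01271 s, so t/τ = 0.6467 and e^(−t/τ) = 0.5238.
I_d = I_cond = (V₀/R) e^(−t/τ) = (2.707×10^-7)(0.5238) = 1.42×10^-7 A.

1.42×10^-7 A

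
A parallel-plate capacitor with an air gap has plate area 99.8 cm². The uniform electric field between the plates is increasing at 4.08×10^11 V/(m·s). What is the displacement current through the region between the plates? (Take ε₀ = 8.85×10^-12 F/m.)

0.0360 A

With a uniform field, Φ_E = EA, so I_d = ε₀ A dE/dt = 0.0360 A.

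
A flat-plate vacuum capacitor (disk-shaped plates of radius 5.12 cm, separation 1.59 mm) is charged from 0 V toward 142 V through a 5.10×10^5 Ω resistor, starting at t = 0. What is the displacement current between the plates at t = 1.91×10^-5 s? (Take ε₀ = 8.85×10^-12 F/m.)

With C = ε₀A/d = (8.85×10^-12)(8.235×10^-3)/(1.59×10^-3) = 4.584×10^-11 F, the time constant is τ = RC = 2.338×10^-5 s, so t/τ = 0.8169 and e^(−t/τ) = 0.4418.
I_d = I_cond = (V₀/R) e^(−t/τ) = (2.784×10^-4)(0.4418) = 1.23×10^-4 A.

1.23×10^-4 A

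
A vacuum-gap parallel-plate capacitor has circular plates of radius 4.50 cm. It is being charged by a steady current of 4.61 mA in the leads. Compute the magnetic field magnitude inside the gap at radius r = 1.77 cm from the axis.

No conduction current crosses the gap, so I_d there equals the 4.61×10^-3 A in the leads.
∮B·dl = μ₀ I_d,enc with I_d,enc = I_d r²/R² = 7.132×10^-4 A; so B = μ₀ I_d,enc/(2πr) = 8.06×10^-9 T.

8.06×10^-9 T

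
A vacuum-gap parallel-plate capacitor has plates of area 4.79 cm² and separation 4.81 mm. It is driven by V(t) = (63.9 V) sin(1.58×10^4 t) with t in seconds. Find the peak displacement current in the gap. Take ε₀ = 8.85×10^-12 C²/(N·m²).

(dE/dt)_max = V₀ω/d = 2.099×10^8 V/(m·s); ω = 1.58×10^4 rad/s.
I_d,max = ε₀ A (dE/dt)_max = (8.85×10^-12)(4.79×10^-4)(2.099×10^8) = 8.90×10^-7 A.

8.90×10^-7 A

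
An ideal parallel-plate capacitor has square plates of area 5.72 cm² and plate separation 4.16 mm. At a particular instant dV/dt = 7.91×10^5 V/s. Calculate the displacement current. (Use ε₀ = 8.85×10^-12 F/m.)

9.63×10^-7 A

C = ε₀A/d = (8.85×10^-12)(5.72×10^-4)/(4.16×10^-3) = 1.217×10^-12 F.
I_d = C dV/dt = (1.217×10^-12)(7.91×10^5) = 9.63×10^-7 A.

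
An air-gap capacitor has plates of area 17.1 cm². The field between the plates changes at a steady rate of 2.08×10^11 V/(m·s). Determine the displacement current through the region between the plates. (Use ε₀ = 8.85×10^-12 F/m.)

3.15×10^-3 A

I_d = ε₀ A (dE/dt) = (8.85×10^-12)(1.71×10^-3 m²)(2.08×10^11) = 3.15×10^-3 A.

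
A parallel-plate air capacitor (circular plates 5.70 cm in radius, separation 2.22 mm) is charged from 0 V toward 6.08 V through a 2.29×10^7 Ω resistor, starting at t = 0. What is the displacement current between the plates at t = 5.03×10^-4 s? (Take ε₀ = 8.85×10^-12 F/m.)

1.55×10^-7 A

C = ε₀A/d = (8.85×10^-12)(0.01021)/(2.22×10^-3) = 4.070×10^-11 F, so τ = RC = 9.320×10^-4 s.
The conduction current is I(t) = (V₀/R) e^(−t/τ), and the displacement current between the plates equals it.
t/τ = 0.5397; I_d = (6.08/2.29×10^7) · e^(−0.5397) = (2.655×10^-7)(0.5829) = 1.55×10^-7 A.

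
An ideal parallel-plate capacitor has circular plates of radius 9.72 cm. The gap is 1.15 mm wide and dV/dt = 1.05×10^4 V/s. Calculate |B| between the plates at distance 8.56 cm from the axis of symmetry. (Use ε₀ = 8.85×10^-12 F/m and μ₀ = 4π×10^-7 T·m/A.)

4.35×10^-12 T

I_d = C dV/dt with C = ε₀πR²/d = 2.284×10^-10 F, so I_d = (2.284×10^-10)(1.05×10^4) = 2.398×10^-6 A.
∮B·dl = μ₀ I_d,enc with I_d,enc = I_d r²/R² = 1.860×10^-6 A; so B = μ₀ I_d,enc/(2πr) = 4.35×10^-12 T.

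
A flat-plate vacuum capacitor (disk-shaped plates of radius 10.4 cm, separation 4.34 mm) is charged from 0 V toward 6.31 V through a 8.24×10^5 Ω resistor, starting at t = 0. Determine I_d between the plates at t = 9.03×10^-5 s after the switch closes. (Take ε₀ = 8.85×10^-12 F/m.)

C = ε₀A/d = (8.85×10^-12)(0.03398)/(4.34×10^-3) = 6.929×10^-11 F, so τ = RC = 5.709×10^-5 s.
The conduction current is I(t) = (V₀/R) e^(−t/τ), and the displacement current between the plates equals it.
t/τ = 1.582; I_d = (6.31/8.24×10^5) · e^(−1.582) = (7.658×10^-6)(0.2056) = 1.57×10^-6 A.

1.57×10^-6 A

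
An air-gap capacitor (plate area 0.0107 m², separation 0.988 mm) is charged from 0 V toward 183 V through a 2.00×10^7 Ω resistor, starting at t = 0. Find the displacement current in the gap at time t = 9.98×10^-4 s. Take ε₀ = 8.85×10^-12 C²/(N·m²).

With C = ε₀A/d = (8.85×10^-12)(0.0107)/(9.88×10^-4) = 9.585×10^-11 F, the time constant is τ = RC = 1.917×10^-3 s, so t/τ = 0.5206 and e^(−t/τ) = 0.5942.
I_d = I_cond = (V₀/R) e^(−t/τ) = (9.150×10^-6)(0.5942) = 5.44×10^-6 A.

5.44×10^-6 A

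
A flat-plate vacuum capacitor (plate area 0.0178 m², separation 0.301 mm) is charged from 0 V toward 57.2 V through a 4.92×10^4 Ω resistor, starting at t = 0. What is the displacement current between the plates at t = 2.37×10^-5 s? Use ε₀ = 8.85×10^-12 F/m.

4.63×10^-4 A

With C = ε₀A/d = (8.85×10^-12)(0.0178)/(3.01×10^-4) = 5.234×10^-10 F, the time constant is τ = RC = 2.575×10^-5 s, so t/τ = 0.9204 and e^(−t/τ) = 0.3984.
I_d = I_cond = (V₀/R) e^(−t/τ) = (1.163×10^-3)(0.3984) = 4.63×10^-4 A.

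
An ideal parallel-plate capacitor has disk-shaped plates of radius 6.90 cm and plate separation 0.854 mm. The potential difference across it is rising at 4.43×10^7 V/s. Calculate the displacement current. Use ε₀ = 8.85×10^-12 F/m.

C = ε₀A/d = (8.85×10^-12)(0.01496)/(8.54×10^-4) = 1.550×10^-10 F.
I_d = C dV/dt = (1.550×10^-10)(4.43×10^7) = 6.87×10^-3 A.

6.87×10^-3 A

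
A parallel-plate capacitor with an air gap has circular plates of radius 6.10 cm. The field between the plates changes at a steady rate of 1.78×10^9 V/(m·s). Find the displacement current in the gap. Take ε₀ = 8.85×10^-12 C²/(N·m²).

I_d = ε₀ A (dE/dt) = (8.85×10^-12)(0.01169 m²)(1.78×10^9) = 1.84×10^-4 A.

1.84×10^-4 A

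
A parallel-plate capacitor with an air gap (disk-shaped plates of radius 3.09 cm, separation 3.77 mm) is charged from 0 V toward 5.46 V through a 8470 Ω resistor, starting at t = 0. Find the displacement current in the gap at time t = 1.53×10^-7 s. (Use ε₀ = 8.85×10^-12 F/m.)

With C = ε₀A/d = (8.85×10^-12)(3.000×10^-3)/(3.77×10^-3) = 7.042×10^-12 F, the time constant is τ = RC = 5.965×10^-8 s, so t/τ = 2.565 and e^(−t/τ) = 0.07692.
I_d = I_cond = (V₀/R) e^(−t/τ) = (6.446×10^-4)(0.07692) = 4.96×10^-5 A.

4.96×10^-5 A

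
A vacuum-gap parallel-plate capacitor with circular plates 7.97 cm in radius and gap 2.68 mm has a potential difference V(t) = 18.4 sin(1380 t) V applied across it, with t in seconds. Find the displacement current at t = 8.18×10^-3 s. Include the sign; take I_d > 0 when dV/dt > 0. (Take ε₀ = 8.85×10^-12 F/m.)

4.83×10^-7 A

dV/dt = (18.4)(1380)·cos(11.2884) = 7330 V/s.
I_d = C dV/dt with C = ε₀A/d = (8.85×10^-12)(0.01996)/(2.68×10^-3) = 6.591×10^-11 F, so I_d = (6.591×10^-11)(7330) = 4.83×10^-7 A.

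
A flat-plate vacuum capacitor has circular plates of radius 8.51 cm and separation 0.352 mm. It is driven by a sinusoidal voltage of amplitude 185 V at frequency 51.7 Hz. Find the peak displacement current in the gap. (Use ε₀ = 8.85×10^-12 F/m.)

3.44×10^-5 A

The displacement current equals the conduction current C dV/dt, which peaks at C V₀ ω.
With C = ε₀A/d = (8.85×10^-12)(0.02275)/(3.52×10^-4) = 5.720×10^-10 F and ω = 2πf = 324.8 rad/s, I_d,max = (5.720×10^-10)(185)(324.8) = 3.44×10^-5 A.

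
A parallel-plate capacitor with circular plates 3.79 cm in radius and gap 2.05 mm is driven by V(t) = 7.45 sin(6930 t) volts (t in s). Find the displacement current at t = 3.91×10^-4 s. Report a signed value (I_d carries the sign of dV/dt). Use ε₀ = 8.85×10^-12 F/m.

-9.13×10^-7 A

dV/dt = (7.45)(6930)·cos(2.70963) = -4.689×10^4 V/s.
I_d = C dV/dt with C = ε₀A/d = (8.85×10^-12)(4.513×10^-3)/(2.05×10^-3) = 1.948×10^-11 F, so I_d = (1.948×10^-11)(-4.689×10^4) = -9.13×10^-7 A.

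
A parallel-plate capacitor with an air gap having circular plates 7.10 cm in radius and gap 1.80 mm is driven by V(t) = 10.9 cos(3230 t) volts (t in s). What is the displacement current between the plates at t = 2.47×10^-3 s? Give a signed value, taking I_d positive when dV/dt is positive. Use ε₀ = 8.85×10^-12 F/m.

-2.72×10^-6 A

dE/dt = (V₀ω/d)·−sin(ωt) with ωt = 7.9781 rad: (10.9)(3230)(-0.9923)/(1.80×10^-3) = -1.941×10^7 V/(m·s).
I_d = ε₀ A dE/dt = (8.85×10^-12)(0.01584)(-1.941×10^7) = -2.72×10^-6 A.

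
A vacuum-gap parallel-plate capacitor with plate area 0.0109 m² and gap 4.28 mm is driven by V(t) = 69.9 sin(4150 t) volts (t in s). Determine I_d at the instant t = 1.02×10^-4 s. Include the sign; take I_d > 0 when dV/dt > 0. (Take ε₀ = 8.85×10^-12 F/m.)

dE/dt = (V₀ω/d)·cos(ωt) with ωt = 0.4233 rad: (69.9)(4150)(0.9117)/(4.28×10^-3) = 6.179×10^7 V/(m·s).
I_d = ε₀ A dE/dt = (8.85×10^-12)(0.0109)(6.179×10^7) = 5.96×10^-6 A.

5.96×10^-6 A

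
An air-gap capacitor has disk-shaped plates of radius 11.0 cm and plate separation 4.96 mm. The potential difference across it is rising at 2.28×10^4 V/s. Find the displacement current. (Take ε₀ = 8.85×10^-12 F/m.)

C = ε₀A/d = (8.85×10^-12)(0.03801)/(4.96×10^-3) = 6.782×10^-11 F.
I_d = C dV/dt = (6.782×10^-11)(2.28×10^4) = 1.55×10^-6 A.

1.55×10^-6 A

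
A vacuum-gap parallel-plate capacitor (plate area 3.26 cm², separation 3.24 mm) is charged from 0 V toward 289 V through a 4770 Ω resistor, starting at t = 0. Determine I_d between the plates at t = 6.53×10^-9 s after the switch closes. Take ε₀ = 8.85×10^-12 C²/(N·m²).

With C = ε₀A/d = (8.85×10^-12)(3.26×10^-4)/(3.24×10^-3) = 8.905×10^-13 F, the time constant is τ = RC = 4.248×10^-9 s, so t/τ = 1.537 and e^(−t/τ) = 0.2150.
I_d = I_cond = (V₀/R) e^(−t/τ) = (0.06059)(0.2150) = 0.0130 A.

0.0130 A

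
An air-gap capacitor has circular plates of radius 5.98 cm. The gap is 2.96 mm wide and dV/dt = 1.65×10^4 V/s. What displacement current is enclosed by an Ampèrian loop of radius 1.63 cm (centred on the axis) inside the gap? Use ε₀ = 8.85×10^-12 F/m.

4.12×10^-8 A

With E = V/d, dE/dt = 5.574×10^6 V/(m·s) and πR² = 0.01123 m², giving I_d = ε₀ πR² dE/dt = 5.540×10^-7 A.
The field is uniform, so I_d,enc = I_d (r/R)² = (5.540×10^-7)(1.63/5.98)² = 4.12×10^-8 A.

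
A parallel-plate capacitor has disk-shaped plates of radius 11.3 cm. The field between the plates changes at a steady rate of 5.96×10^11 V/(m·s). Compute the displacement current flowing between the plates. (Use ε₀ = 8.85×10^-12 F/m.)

0.212 A

I_d = ε₀ A (dE/dt) = (8.85×10^-12)(0.04011 m²)(5.96×10^11) = 0.212 A.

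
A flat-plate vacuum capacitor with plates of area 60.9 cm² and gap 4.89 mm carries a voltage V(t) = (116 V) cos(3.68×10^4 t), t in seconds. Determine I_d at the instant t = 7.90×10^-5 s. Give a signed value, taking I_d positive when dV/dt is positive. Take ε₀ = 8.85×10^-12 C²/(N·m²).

C = ε₀A/d = (8.85×10^-12)(6.09×10^-3)/(4.89×10^-3) = 1.102×10^-11 F. dV/dt = V₀ω·−sin(ωt); at ωt = 2.9072 rad this factor is -0.2323.
I_d = C dV/dt = (1.102×10^-11)(116)(3.68×10^4)(-0.2323) = -1.09×10^-5 A.

-1.09×10^-5 A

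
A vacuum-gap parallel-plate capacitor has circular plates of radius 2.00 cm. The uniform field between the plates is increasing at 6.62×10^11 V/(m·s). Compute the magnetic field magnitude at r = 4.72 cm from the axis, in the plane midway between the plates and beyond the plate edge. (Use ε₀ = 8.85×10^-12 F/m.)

3.12×10^-8 T

Total displacement current: I_d = ε₀(πR²)(dE/dt) = (8.85×10^-12)(1.257×10^-3)(6.62×10^11) = 7.364×10^-3 A.
Outside the plates the loop encloses all of I_d, so B·2πr = μ₀ I_d and B = 3.12×10^-8 T.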